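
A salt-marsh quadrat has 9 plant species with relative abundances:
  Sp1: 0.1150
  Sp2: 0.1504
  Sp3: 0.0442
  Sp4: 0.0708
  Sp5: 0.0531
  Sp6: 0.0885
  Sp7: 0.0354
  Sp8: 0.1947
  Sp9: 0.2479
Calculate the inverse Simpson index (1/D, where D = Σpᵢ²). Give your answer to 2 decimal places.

6.49

D = 0.115² + 0.1504² + 0.0442² + 0.0708² + 0.0531² + 0.0885² + 0.0354² + 0.1947² + 0.2479² = 0.013225 + 0.022620 + 0.001954 + 0.005013 + 0.002820 + 0.007832 + 0.001253 + 0.037908 + 0.061454 = 0.154079 (working shown to 6 dp, full precision carried).
So 1/D = 6.4902, i.e. 6.49 to 2 decimal places.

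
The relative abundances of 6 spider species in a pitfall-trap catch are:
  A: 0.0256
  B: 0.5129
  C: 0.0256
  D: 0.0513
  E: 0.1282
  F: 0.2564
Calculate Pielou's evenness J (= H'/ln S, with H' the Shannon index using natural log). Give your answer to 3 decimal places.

H' = −Σ pᵢ ln pᵢ = −((-0.09383) + (-0.34245) + (-0.09383) + (-0.15236) + (-0.26334) + (-0.34896)) = 1.29478 (working shown to 5 dp, full precision carried).
With S = 6 species, ln S = 1.79176, so J = 1.29478/1.79176 = 0.72263, i.e. 0.723 to 3 decimal places.

0.723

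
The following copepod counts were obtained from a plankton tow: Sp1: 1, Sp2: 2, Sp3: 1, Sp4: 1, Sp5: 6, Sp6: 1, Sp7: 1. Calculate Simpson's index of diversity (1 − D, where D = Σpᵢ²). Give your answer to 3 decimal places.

Total N = 1+2+1+1+6+1+1 = 13, so the proportions are 0.07692, 0.15385, 0.07692, 0.07692, 0.46154, 0.07692, 0.07692 (working shown to 5 dp, full precision carried).
D = 0.07692² + 0.15385² + 0.07692² + 0.07692² + 0.46154² + 0.07692² + 0.07692² = 0.00592 + 0.02367 + 0.00592 + 0.00592 + 0.21302 + 0.00592 + 0.00592 = 0.26627.
So 1 − D = 0.73373, i.e. 0.734 to 3 decimal places.

0.734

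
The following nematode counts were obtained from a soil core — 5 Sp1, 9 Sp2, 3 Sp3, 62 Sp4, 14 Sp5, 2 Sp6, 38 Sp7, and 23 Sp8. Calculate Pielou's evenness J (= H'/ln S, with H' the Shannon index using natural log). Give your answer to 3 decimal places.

Total N = 5+9+3+62+14+2+38+23 = 156, so the proportions are 0.03205, 0.05769, 0.01923, 0.39744, 0.08974, 0.01282, 0.24359, 0.14744 (working shown to 5 dp, full precision carried).
H' = −Σ pᵢ ln pᵢ = −((-0.11027) + (-0.16457) + (-0.07599) + (-0.36672) + (-0.21635) + (-0.05586) + (-0.34401) + (-0.28225)) = 1.61602.
With S = 8 species, ln S = 2.07944, so J = 1.61602/2.07944 = 0.77714, i.e. 0.777 to 3 decimal places.

0.777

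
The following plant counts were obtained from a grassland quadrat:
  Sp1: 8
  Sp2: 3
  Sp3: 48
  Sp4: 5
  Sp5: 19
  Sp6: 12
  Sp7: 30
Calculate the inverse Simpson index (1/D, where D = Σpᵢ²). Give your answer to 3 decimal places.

Total N = 8+3+48+5+19+12+30 = 125, so the proportions are 0.064, 0.024, 0.384, 0.04, 0.152, 0.096, 0.24 (working shown to 7 dp, full precision carried).
D = 0.064² + 0.024² + 0.384² + 0.04² + 0.152² + 0.096² + 0.24² = 0.0040960 + 0.0005760 + 0.1474560 + 0.0016000 + 0.0231040 + 0.0092160 + 0.0576000 = 0.2436480.
So 1/D = 4.10428, i.e. 4.104 to 3 decimal places.

4.104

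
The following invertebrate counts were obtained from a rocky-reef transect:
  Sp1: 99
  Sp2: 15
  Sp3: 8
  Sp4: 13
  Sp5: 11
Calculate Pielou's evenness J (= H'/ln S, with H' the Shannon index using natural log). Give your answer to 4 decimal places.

0.6627

Total N = 99+15+8+13+11 = 146, so the proportions are 0.678082, 0.10274, 0.054795, 0.089041, 0.075342 (working shown to 6 dp, full precision carried).
H' = −Σ pᵢ ln pᵢ = −((-0.263426) + (-0.233790) + (-0.159132) + (-0.215360) + (-0.194814)) = 1.066522.
With S = 5 species, ln S = 1.609438, so J = 1.066522/1.609438 = 0.662667, i.e. 0.6627 to 4 decimal places.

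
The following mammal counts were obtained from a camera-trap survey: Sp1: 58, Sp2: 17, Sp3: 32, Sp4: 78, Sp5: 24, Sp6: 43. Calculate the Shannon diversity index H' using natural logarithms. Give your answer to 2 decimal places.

1.67

Total N = 58+17+32+78+24+43 = 252, so the proportions are 0.2302, 0.0675, 0.127, 0.3095, 0.0952, 0.1706 (working shown to 4 dp, full precision carried).
Each pᵢ ln pᵢ term: 0.2302×(-1.4690)=-0.3381, 0.0675×(-2.6962)=-0.1819, 0.127×(-2.0637)=-0.2621, 0.3095×(-1.1727)=-0.3630, 0.0952×(-2.3514)=-0.2239, 0.1706×(-1.7682)=-0.3017.
Sum = -1.6707, so H' = 1.67.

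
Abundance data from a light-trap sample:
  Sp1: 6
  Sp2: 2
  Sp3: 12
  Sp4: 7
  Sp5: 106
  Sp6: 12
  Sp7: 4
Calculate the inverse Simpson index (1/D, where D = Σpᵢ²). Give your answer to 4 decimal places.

1.9091

Total N = 6+2+12+7+106+12+4 = 149, so the proportions are 0.0402685, 0.0134228, 0.0805369, 0.0469799, 0.7114094, 0.0805369, 0.0268456 (working shown to 7 dp, full precision carried).
D = 0.0402685² + 0.0134228² + 0.0805369² + 0.0469799² + 0.7114094² + 0.0805369² + 0.0268456² = 0.0016215 + 0.0001802 + 0.0064862 + 0.0022071 + 0.5061033 + 0.0064862 + 0.0007207 = 0.5238052.
So 1/D = 1.909107, i.e. 1.9091 to 4 decimal places.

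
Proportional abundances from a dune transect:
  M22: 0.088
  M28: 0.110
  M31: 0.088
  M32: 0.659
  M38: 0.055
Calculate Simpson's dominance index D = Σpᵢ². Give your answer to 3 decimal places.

D = 0.088² + 0.11² + 0.088² + 0.659² + 0.055² = 0.00774 + 0.01210 + 0.00774 + 0.43428 + 0.00302 = 0.46489 (working shown to 5 dp, full precision carried).
To 3 decimal places, D = 0.465.

0.465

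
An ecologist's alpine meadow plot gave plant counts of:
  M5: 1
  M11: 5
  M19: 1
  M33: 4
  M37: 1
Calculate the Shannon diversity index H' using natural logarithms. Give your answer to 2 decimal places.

1.35

Total N = 1+5+1+4+1 = 12, so the proportions are 0.0833, 0.4167, 0.0833, 0.3333, 0.0833 (working shown to 4 dp, full precision carried).
Each pᵢ ln pᵢ term: 0.0833×(-2.4849)=-0.2071, 0.4167×(-0.8755)=-0.3648, 0.0833×(-2.4849)=-0.2071, 0.3333×(-1.0986)=-0.3662, 0.0833×(-2.4849)=-0.2071.
Sum = -1.3522, so H' = 1.35.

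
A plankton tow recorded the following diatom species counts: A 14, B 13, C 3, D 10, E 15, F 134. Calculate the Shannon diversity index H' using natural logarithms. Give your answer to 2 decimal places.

Total N = 14+13+3+10+15+134 = 189, so the proportions are 0.0741, 0.0688, 0.0159, 0.0529, 0.0794, 0.709 (working shown to 4 dp, full precision carried).
Each pᵢ ln pᵢ term: 0.0741×(-2.6027)=-0.1928, 0.0688×(-2.6768)=-0.1841, 0.0159×(-4.1431)=-0.0658, 0.0529×(-2.9392)=-0.1555, 0.0794×(-2.5337)=-0.2011, 0.709×(-0.3439)=-0.2438.
Sum = -1.0431, so H' = 1.04.

1.04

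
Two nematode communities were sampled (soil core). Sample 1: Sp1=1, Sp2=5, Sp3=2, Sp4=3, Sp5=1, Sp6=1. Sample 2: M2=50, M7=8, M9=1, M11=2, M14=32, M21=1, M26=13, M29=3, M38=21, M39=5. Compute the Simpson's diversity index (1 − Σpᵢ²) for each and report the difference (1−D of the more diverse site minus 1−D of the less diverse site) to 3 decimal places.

0.013

Sample 1: N=13, proportions 0.07692, 0.38462, 0.15385, 0.23077, 0.07692, 0.07692, giving 1−D = 0.75740 (working shown to 5 dp, full precision carried).
Sample 2: N=136, proportions 0.36765, 0.05882, 0.00735, 0.01471, 0.23529, 0.00735, 0.09559, 0.02206, 0.15441, 0.03676, giving 1−D = 0.77087.
Difference = |0.75740 − 0.77087| = 0.01347, i.e. 0.013 to 3 decimal places.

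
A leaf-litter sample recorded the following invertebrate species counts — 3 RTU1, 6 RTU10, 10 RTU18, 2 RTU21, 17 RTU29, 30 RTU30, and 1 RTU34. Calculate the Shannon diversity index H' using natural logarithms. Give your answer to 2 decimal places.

1.50

Total N = 3+6+10+2+17+30+1 = 69, so the proportions are 0.0435, 0.087, 0.1449, 0.029, 0.2464, 0.4348, 0.0145 (working shown to 4 dp, full precision carried).
Each pᵢ ln pᵢ term: 0.0435×(-3.1355)=-0.1363, 0.087×(-2.4423)=-0.2124, 0.1449×(-1.9315)=-0.2799, 0.029×(-3.5410)=-0.1026, 0.2464×(-1.4009)=-0.3451, 0.4348×(-0.8329)=-0.3621, 0.0145×(-4.2341)=-0.0614.
Sum = -1.4999, so H' = 1.50.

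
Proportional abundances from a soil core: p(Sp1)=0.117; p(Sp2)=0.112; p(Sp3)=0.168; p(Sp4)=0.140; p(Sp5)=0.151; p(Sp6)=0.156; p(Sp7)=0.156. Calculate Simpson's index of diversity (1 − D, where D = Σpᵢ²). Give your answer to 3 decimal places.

0.854

D = 0.117² + 0.112² + 0.168² + 0.14² + 0.151² + 0.156² + 0.156² = 0.01369 + 0.01254 + 0.02822 + 0.01960 + 0.02280 + 0.02434 + 0.02434 = 0.14553 (working shown to 5 dp, full precision carried).
So 1 − D = 0.85447, i.e. 0.854 to 3 decimal places.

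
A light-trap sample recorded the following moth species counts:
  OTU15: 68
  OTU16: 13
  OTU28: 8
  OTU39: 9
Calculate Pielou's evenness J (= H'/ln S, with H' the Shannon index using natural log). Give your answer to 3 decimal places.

0.682

Total N = 68+13+8+9 = 98, so the proportions are 0.69388, 0.13265, 0.08163, 0.09184 (working shown to 5 dp, full precision carried).
H' = −Σ pᵢ ln pᵢ = −((-0.25358) + (-0.26796) + (-0.20453) + (-0.21928)) = 0.94536.
With S = 4 species, ln S = 1.38629, so J = 0.94536/1.38629 = 0.68193, i.e. 0.682 to 3 decimal places.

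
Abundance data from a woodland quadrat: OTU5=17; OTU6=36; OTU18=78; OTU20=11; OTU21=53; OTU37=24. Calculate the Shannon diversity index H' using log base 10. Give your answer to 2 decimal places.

0.69

Total N = 17+36+78+11+53+24 = 219, so the proportions are 0.0776, 0.1644, 0.3562, 0.0502, 0.242, 0.1096 (working shown to 4 dp, full precision carried).
Each pᵢ log₁₀ pᵢ term: 0.0776×(-1.1100)=-0.0862, 0.1644×(-0.7841)=-0.1289, 0.3562×(-0.4483)=-0.1597, 0.0502×(-1.2991)=-0.0652, 0.242×(-0.6162)=-0.1491, 0.1096×(-0.9602)=-0.1052.
Sum = -0.6943, so H' = 0.69.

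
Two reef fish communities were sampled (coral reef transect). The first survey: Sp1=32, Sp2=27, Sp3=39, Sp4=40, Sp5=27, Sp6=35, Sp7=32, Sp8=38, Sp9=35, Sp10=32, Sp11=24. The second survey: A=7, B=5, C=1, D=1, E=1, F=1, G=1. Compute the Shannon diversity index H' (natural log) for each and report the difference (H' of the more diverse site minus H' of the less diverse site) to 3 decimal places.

The first survey: N=361, proportions 0.08864, 0.07479, 0.10803, 0.1108, 0.07479, 0.09695, 0.08864, 0.10526, 0.09695, 0.08864, 0.06648, giving H' = 2.38612 (working shown to 5 dp, full precision carried).
The second survey: N=17, proportions 0.41176, 0.29412, 0.05882, 0.05882, 0.05882, 0.05882, 0.05882, giving H' = 1.55859.
Difference = |2.38612 − 1.55859| = 0.82753, i.e. 0.828 to 3 decimal places.

0.828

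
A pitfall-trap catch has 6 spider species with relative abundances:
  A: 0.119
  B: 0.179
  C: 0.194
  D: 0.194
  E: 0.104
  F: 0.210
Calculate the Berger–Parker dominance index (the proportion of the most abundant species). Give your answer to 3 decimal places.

The largest proportion is 0.21, i.e. d = 0.210 to 3 decimal places.

0.210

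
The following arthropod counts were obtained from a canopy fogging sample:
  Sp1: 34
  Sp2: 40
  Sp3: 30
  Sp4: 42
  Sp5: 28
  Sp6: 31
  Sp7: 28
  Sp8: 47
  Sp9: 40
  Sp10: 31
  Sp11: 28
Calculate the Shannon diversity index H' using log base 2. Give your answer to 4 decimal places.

Total N = 34+40+30+42+28+31+28+47+40+31+28 = 379, so the proportions are 0.08971, 0.105541, 0.079156, 0.110818, 0.073879, 0.081794, 0.073879, 0.124011, 0.105541, 0.081794, 0.073879 (working shown to 6 dp, full precision carried).
Each pᵢ log₂ pᵢ term: 0.08971×(-3.478591)=-0.312064, 0.105541×(-3.244126)=-0.342388, 0.079156×(-3.659163)=-0.289644, 0.110818×(-3.173737)=-0.351707, 0.073879×(-3.758699)=-0.277688, 0.081794×(-3.611858)=-0.295429, 0.073879×(-3.758699)=-0.277688, 0.124011×(-3.011465)=-0.373453, 0.105541×(-3.244126)=-0.342388, 0.081794×(-3.611858)=-0.295429, 0.073879×(-3.758699)=-0.277688.
Sum = -3.435564, so H' = 3.4356.

3.4356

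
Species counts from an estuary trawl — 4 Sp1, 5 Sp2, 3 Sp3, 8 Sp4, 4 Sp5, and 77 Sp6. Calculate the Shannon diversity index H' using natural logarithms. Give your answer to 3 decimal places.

Total N = 4+5+3+8+4+77 = 101, so the proportions are 0.0396, 0.0495, 0.0297, 0.07921, 0.0396, 0.76238 (working shown to 5 dp, full precision carried).
Each pᵢ ln pᵢ term: 0.0396×(-3.22883)=-0.12787, 0.0495×(-3.00568)=-0.14880, 0.0297×(-3.51651)=-0.10445, 0.07921×(-2.53568)=-0.20085, 0.0396×(-3.22883)=-0.12787, 0.76238×(-0.27132)=-0.20684.
Sum = -0.91669, so H' = 0.917.

0.917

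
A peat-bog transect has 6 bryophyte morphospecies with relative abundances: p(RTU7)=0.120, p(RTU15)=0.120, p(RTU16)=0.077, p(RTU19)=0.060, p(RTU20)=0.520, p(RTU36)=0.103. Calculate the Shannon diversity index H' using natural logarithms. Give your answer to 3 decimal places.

Each pᵢ ln pᵢ term (working shown to 5 dp, full precision carried): 0.12×(-2.12026)=-0.25443, 0.12×(-2.12026)=-0.25443, 0.077×(-2.56395)=-0.19742, 0.06×(-2.81341)=-0.16880, 0.52×(-0.65393)=-0.34004, 0.103×(-2.27303)=-0.23412.
Sum = -1.44926, so H' = 1.449.

1.449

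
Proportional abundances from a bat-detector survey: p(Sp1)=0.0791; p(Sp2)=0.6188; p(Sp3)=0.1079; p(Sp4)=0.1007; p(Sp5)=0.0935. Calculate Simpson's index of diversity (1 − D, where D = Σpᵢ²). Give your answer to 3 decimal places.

0.580

D = 0.0791² + 0.6188² + 0.1079² + 0.1007² + 0.0935² = 0.00626 + 0.38291 + 0.01164 + 0.01014 + 0.00874 = 0.41970 (working shown to 5 dp, full precision carried).
So 1 − D = 0.58030, i.e. 0.580 to 3 decimal places.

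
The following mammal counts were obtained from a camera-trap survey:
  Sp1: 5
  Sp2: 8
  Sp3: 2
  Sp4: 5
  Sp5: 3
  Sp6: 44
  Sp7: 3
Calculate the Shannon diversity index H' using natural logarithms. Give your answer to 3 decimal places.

Total N = 5+8+2+5+3+44+3 = 70, so the proportions are 0.07143, 0.11429, 0.02857, 0.07143, 0.04286, 0.62857, 0.04286 (working shown to 5 dp, full precision carried).
Each pᵢ ln pᵢ term: 0.07143×(-2.63906)=-0.18850, 0.11429×(-2.16905)=-0.24789, 0.02857×(-3.55535)=-0.10158, 0.07143×(-2.63906)=-0.18850, 0.04286×(-3.14988)=-0.13499, 0.62857×(-0.46431)=-0.29185, 0.04286×(-3.14988)=-0.13499.
Sum = -1.28832, so H' = 1.288.

1.288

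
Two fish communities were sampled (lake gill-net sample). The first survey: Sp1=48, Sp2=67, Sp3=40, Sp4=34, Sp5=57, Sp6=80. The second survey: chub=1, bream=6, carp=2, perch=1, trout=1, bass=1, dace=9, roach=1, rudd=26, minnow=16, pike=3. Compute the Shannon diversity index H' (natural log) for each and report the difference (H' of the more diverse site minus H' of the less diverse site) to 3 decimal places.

The first survey: N=326, proportions 0.14724, 0.20552, 0.1227, 0.10429, 0.17485, 0.2454, giving H' = 1.75009 (working shown to 5 dp, full precision carried).
The second survey: N=67, proportions 0.01493, 0.08955, 0.02985, 0.01493, 0.01493, 0.01493, 0.13433, 0.01493, 0.38806, 0.23881, 0.04478, giving H' = 1.75276.
Difference = |1.75009 − 1.75276| = 0.00267, i.e. 0.003 to 3 decimal places.

0.003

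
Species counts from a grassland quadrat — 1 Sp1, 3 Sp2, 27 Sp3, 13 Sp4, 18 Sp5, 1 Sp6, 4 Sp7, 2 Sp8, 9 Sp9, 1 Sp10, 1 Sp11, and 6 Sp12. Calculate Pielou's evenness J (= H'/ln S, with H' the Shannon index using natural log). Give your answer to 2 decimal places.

0.79

Total N = 1+3+27+13+18+1+4+2+9+1+1+6 = 86, so the proportions are 0.0116, 0.0349, 0.314, 0.1512, 0.2093, 0.0116, 0.0465, 0.0233, 0.1047, 0.0116, 0.0116, 0.0698 (working shown to 4 dp, full precision carried).
H' = −Σ pᵢ ln pᵢ = −((-0.0518) + (-0.1171) + (-0.3637) + (-0.2856) + (-0.3273) + (-0.0518) + (-0.1427) + (-0.0875) + (-0.2362) + (-0.0518) + (-0.0518) + (-0.1858)) = 1.9531.
With S = 12 species, ln S = 2.4849, so J = 1.9531/2.4849 = 0.7860, i.e. 0.79 to 2 decimal places.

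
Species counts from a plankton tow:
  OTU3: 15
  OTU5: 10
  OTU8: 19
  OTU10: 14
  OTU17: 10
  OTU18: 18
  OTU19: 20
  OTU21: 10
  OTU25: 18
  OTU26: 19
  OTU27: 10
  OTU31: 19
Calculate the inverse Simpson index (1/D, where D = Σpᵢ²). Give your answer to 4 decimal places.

11.2209

Total N = 15+10+19+14+10+18+20+10+18+19+10+19 = 182, so the proportions are 0.082417582, 0.054945055, 0.104395604, 0.076923077, 0.054945055, 0.098901099, 0.10989011, 0.054945055, 0.098901099, 0.104395604, 0.054945055, 0.104395604 (working shown to 9 dp, full precision carried).
D = 0.082417582² + 0.054945055² + 0.104395604² + 0.076923077² + 0.054945055² + 0.098901099² + 0.10989011² + 0.054945055² + 0.098901099² + 0.104395604² + 0.054945055² + 0.104395604² = 0.006792658 + 0.003018959 + 0.010898442 + 0.005917160 + 0.003018959 + 0.009781427 + 0.012075836 + 0.003018959 + 0.009781427 + 0.010898442 + 0.003018959 + 0.010898442 = 0.089119672.
So 1/D = 11.220867, i.e. 11.2209 to 4 decimal places.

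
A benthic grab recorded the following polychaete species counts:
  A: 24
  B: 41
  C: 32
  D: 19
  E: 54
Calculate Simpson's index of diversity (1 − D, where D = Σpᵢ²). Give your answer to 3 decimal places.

0.773

Total N = 24+41+32+19+54 = 170, so the proportions are 0.14118, 0.24118, 0.18824, 0.11176, 0.31765 (working shown to 5 dp, full precision carried).
D = 0.14118² + 0.24118² + 0.18824² + 0.11176² + 0.31765² = 0.01993 + 0.05817 + 0.03543 + 0.01249 + 0.10090 = 0.22692.
So 1 − D = 0.77308, i.e. 0.773 to 3 decimal places.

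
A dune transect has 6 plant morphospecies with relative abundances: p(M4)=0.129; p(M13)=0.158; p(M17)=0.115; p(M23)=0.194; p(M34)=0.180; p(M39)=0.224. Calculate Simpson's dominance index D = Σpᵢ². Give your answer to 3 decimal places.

0.175

D = 0.129² + 0.158² + 0.115² + 0.194² + 0.18² + 0.224² = 0.01664 + 0.02496 + 0.01323 + 0.03764 + 0.03240 + 0.05018 = 0.17504 (working shown to 5 dp, full precision carried).
To 3 decimal places, D = 0.175.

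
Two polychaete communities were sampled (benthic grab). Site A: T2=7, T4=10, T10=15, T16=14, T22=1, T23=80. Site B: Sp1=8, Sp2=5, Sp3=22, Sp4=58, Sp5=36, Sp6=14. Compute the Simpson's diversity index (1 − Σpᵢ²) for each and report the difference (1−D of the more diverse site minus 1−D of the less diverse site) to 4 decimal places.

0.1667

Site A: N=127, proportions 0.055118, 0.07874, 0.11811, 0.110236, 0.007874, 0.629921, giving 1−D = 0.567797 (working shown to 6 dp, full precision carried).
Site B: N=143, proportions 0.055944, 0.034965, 0.153846, 0.405594, 0.251748, 0.097902, giving 1−D = 0.734510.
Difference = |0.567797 − 0.734510| = 0.166713, i.e. 0.1667 to 4 decimal places.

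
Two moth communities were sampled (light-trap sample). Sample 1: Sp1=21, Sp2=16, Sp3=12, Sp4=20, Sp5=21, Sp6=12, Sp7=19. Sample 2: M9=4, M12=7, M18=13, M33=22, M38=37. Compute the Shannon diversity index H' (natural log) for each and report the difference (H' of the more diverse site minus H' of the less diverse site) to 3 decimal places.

0.565

Sample 1: N=121, proportions 0.17355, 0.13223, 0.09917, 0.16529, 0.17355, 0.09917, 0.15702, giving H' = 1.92200 (working shown to 5 dp, full precision carried).
Sample 2: N=83, proportions 0.04819, 0.08434, 0.15663, 0.26506, 0.44578, giving H' = 1.35718.
Difference = |1.92200 − 1.35718| = 0.56482, i.e. 0.565 to 3 decimal places.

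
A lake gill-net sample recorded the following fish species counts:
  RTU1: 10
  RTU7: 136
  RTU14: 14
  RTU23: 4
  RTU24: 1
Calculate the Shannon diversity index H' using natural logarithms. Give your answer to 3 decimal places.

0.660

Total N = 10+136+14+4+1 = 165, so the proportions are 0.06061, 0.82424, 0.08485, 0.02424, 0.00606 (working shown to 5 dp, full precision carried).
Each pᵢ ln pᵢ term: 0.06061×(-2.80336)=-0.16990, 0.82424×(-0.19329)=-0.15932, 0.08485×(-2.46689)=-0.20931, 0.02424×(-3.71965)=-0.09017, 0.00606×(-5.10595)=-0.03095.
Sum = -0.65965, so H' = 0.660.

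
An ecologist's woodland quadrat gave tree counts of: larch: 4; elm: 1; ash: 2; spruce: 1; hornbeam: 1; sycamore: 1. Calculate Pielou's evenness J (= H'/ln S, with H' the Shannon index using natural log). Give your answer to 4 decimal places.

0.8982

Total N = 4+1+2+1+1+1 = 10, so the proportions are 0.4, 0.1, 0.2, 0.1, 0.1, 0.1 (working shown to 6 dp, full precision carried).
H' = −Σ pᵢ ln pᵢ = −((-0.366516) + (-0.230259) + (-0.321888) + (-0.230259) + (-0.230259) + (-0.230259)) = 1.609438.
With S = 6 species, ln S = 1.791759, so J = 1.609438/1.791759 = 0.898244, i.e. 0.8982 to 4 decimal places.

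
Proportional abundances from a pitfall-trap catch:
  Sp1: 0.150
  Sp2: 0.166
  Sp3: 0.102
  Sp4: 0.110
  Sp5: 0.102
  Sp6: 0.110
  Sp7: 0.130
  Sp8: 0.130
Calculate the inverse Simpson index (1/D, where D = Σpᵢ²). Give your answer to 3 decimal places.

7.760

D = 0.15² + 0.166² + 0.102² + 0.11² + 0.102² + 0.11² + 0.13² + 0.13² = 0.0225000 + 0.0275560 + 0.0104040 + 0.0121000 + 0.0104040 + 0.0121000 + 0.0169000 + 0.0169000 = 0.1288640 (working shown to 7 dp, full precision carried).
So 1/D = 7.76012, i.e. 7.760 to 3 decimal places.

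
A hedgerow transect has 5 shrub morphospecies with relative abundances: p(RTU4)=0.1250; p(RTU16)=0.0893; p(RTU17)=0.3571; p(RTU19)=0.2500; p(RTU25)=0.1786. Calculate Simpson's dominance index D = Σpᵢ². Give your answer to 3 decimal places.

D = 0.125² + 0.0893² + 0.3571² + 0.25² + 0.1786² = 0.01562 + 0.00797 + 0.12752 + 0.06250 + 0.03190 = 0.24552 (working shown to 5 dp, full precision carried).
To 3 decimal places, D = 0.246.

0.246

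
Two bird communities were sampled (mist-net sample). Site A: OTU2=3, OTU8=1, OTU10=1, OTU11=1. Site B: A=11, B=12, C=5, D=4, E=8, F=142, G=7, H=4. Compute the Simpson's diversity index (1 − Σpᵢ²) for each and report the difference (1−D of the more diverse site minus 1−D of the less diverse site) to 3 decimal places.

0.220

Site A: N=6, proportions 0.5, 0.166667, 0.166667, 0.166667, giving 1−D = 0.666667 (working shown to 6 dp, full precision carried).
Site B: N=193, proportions 0.056995, 0.062176, 0.025907, 0.020725, 0.041451, 0.735751, 0.036269, 0.020725, giving 1−D = 0.446992.
Difference = |0.666667 − 0.446992| = 0.219675, i.e. 0.220 to 3 decimal places.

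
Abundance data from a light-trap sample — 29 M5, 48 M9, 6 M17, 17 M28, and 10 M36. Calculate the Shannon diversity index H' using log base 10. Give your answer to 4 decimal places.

0.5987

Total N = 29+48+6+17+10 = 110, so the proportions are 0.263636, 0.436364, 0.054545, 0.154545, 0.090909 (working shown to 6 dp, full precision carried).
Each pᵢ log₁₀ pᵢ term: 0.263636×(-0.578995)=-0.152644, 0.436364×(-0.360151)=-0.157157, 0.054545×(-1.263241)=-0.068904, 0.154545×(-0.810944)=-0.125328, 0.090909×(-1.041393)=-0.094672.
Sum = -0.598705, so H' = 0.5987.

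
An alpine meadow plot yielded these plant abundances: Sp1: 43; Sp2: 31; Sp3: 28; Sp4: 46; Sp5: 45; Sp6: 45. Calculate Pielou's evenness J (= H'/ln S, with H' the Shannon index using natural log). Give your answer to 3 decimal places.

0.990

Total N = 43+31+28+46+45+45 = 238, so the proportions are 0.18067, 0.13025, 0.11765, 0.19328, 0.18908, 0.18908 (working shown to 5 dp, full precision carried).
H' = −Σ pᵢ ln pᵢ = −((-0.30914) + (-0.26549) + (-0.25177) + (-0.31768) + (-0.31493) + (-0.31493)) = 1.77393.
With S = 6 species, ln S = 1.79176, so J = 1.77393/1.79176 = 0.99005, i.e. 0.990 to 3 decimal places.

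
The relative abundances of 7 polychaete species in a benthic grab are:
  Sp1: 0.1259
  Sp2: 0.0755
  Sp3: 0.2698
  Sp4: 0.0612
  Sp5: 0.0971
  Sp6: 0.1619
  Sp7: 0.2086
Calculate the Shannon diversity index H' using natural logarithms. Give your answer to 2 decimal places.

Each pᵢ ln pᵢ term (working shown to 4 dp, full precision carried): 0.1259×(-2.0723)=-0.2609, 0.0755×(-2.5836)=-0.1951, 0.2698×(-1.3101)=-0.3535, 0.0612×(-2.7936)=-0.1710, 0.0971×(-2.3320)=-0.2264, 0.1619×(-1.8208)=-0.2948, 0.2086×(-1.5673)=-0.3269.
Sum = -1.8286, so H' = 1.83.

1.83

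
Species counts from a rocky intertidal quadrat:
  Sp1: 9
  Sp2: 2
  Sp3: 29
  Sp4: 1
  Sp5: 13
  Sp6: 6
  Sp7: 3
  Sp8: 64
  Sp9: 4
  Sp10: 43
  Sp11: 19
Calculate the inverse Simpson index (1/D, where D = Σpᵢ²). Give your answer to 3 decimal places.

Total N = 9+2+29+1+13+6+3+64+4+43+19 = 193, so the proportions are 0.0466321, 0.0103627, 0.1502591, 0.0051813, 0.0673575, 0.0310881, 0.015544, 0.3316062, 0.0207254, 0.2227979, 0.0984456 (working shown to 7 dp, full precision carried).
D = 0.0466321² + 0.0103627² + 0.1502591² + 0.0051813² + 0.0673575² + 0.0310881² + 0.015544² + 0.3316062² + 0.0207254² + 0.2227979² + 0.0984456² = 0.0021746 + 0.0001074 + 0.0225778 + 0.0000268 + 0.0045370 + 0.0009665 + 0.0002416 + 0.1099627 + 0.0004295 + 0.0496389 + 0.0096915 = 0.2003544.
So 1/D = 4.99116, i.e. 4.991 to 3 decimal places.

4.991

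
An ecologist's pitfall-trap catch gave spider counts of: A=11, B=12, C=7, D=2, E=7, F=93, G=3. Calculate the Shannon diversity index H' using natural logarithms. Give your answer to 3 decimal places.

1.130

Total N = 11+12+7+2+7+93+3 = 135, so the proportions are 0.08148, 0.08889, 0.05185, 0.01481, 0.05185, 0.68889, 0.02222 (working shown to 5 dp, full precision carried).
Each pᵢ ln pᵢ term: 0.08148×(-2.50738)=-0.20430, 0.08889×(-2.42037)=-0.21514, 0.05185×(-2.95936)=-0.15345, 0.01481×(-4.21213)=-0.06240, 0.05185×(-2.95936)=-0.15345, 0.68889×(-0.37268)=-0.25673, 0.02222×(-3.80666)=-0.08459.
Sum = -1.13007, so H' = 1.130.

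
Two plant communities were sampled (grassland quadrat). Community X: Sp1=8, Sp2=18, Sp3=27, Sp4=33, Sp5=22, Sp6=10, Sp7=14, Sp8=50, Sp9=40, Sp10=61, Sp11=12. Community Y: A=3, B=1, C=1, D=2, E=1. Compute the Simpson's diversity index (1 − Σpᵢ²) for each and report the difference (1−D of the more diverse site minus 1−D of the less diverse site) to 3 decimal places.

Community X: N=295, proportions 0.02712, 0.06102, 0.09153, 0.11186, 0.07458, 0.0339, 0.04746, 0.16949, 0.13559, 0.20678, 0.04068, giving 1−D = 0.87416 (working shown to 5 dp, full precision carried).
Community Y: N=8, proportions 0.375, 0.125, 0.125, 0.25, 0.125, giving 1−D = 0.75000.
Difference = |0.87416 − 0.75000| = 0.12416, i.e. 0.124 to 3 decimal places.

0.124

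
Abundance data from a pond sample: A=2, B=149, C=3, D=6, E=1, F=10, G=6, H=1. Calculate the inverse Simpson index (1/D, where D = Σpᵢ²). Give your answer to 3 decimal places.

Total N = 2+149+3+6+1+10+6+1 = 178, so the proportions are 0.011236, 0.837079, 0.016854, 0.033708, 0.005618, 0.05618, 0.033708, 0.005618 (working shown to 6 dp, full precision carried).
D = 0.011236² + 0.837079² + 0.016854² + 0.033708² + 0.005618² + 0.05618² + 0.033708² + 0.005618² = 0.000126 + 0.700701 + 0.000284 + 0.001136 + 0.000032 + 0.003156 + 0.001136 + 0.000032 = 0.706603.
So 1/D = 1.41522, i.e. 1.415 to 3 decimal places.

1.415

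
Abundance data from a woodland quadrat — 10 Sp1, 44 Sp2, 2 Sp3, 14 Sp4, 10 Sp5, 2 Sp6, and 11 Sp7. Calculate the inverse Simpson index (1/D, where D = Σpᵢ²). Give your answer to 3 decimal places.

3.514

Total N = 10+44+2+14+10+2+11 = 93, so the proportions are 0.1075269, 0.4731183, 0.0215054, 0.1505376, 0.1075269, 0.0215054, 0.1182796 (working shown to 7 dp, full precision carried).
D = 0.1075269² + 0.4731183² + 0.0215054² + 0.1505376² + 0.1075269² + 0.0215054² + 0.1182796² = 0.0115620 + 0.2238409 + 0.0004625 + 0.0226616 + 0.0115620 + 0.0004625 + 0.0139901 = 0.2845416.
So 1/D = 3.51443, i.e. 3.514 to 3 decimal places.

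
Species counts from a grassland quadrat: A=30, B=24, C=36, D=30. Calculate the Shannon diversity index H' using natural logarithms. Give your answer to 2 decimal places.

1.38

Total N = 30+24+36+30 = 120, so the proportions are 0.25, 0.2, 0.3, 0.25 (working shown to 4 dp, full precision carried).
Each pᵢ ln pᵢ term: 0.25×(-1.3863)=-0.3466, 0.2×(-1.6094)=-0.3219, 0.3×(-1.2040)=-0.3612, 0.25×(-1.3863)=-0.3466.
Sum = -1.3762, so H' = 1.38.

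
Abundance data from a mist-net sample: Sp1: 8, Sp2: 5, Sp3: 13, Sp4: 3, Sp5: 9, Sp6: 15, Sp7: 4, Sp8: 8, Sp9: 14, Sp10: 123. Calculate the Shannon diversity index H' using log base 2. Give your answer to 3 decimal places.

Total N = 8+5+13+3+9+15+4+8+14+123 = 202, so the proportions are 0.0396, 0.02475, 0.06436, 0.01485, 0.04455, 0.07426, 0.0198, 0.0396, 0.06931, 0.60891 (working shown to 5 dp, full precision carried).
Each pᵢ log₂ pᵢ term: 0.0396×(-4.65821)=-0.18448, 0.02475×(-5.33628)=-0.13209, 0.06436×(-3.95777)=-0.25471, 0.01485×(-6.07325)=-0.09020, 0.04455×(-4.48829)=-0.19997, 0.07426×(-3.75132)=-0.27856, 0.0198×(-5.65821)=-0.11204, 0.0396×(-4.65821)=-0.18448, 0.06931×(-3.85086)=-0.26689, 0.60891×(-0.71570)=-0.43580.
Sum = -2.13923, so H' = 2.139.

2.139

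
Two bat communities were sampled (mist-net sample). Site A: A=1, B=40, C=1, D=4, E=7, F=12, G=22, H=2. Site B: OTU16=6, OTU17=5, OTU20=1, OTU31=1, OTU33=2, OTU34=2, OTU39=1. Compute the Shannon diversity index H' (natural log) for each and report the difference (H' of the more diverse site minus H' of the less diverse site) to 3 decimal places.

0.191

Site A: N=89, proportions 0.01124, 0.44944, 0.01124, 0.04494, 0.07865, 0.13483, 0.24719, 0.02247, giving H' = 1.50066 (working shown to 5 dp, full precision carried).
Site B: N=18, proportions 0.33333, 0.27778, 0.05556, 0.05556, 0.11111, 0.11111, 0.05556, giving H' = 1.69202.
Difference = |1.50066 − 1.69202| = 0.19136, i.e. 0.191 to 3 decimal places.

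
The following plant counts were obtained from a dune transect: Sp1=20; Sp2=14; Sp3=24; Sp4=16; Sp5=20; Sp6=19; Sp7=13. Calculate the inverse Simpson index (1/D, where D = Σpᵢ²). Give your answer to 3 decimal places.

6.733

Total N = 20+14+24+16+20+19+13 = 126, so the proportions are 0.1587302, 0.1111111, 0.1904762, 0.1269841, 0.1587302, 0.1507937, 0.1031746 (working shown to 7 dp, full precision carried).
D = 0.1587302² + 0.1111111² + 0.1904762² + 0.1269841² + 0.1587302² + 0.1507937² + 0.1031746² = 0.0251953 + 0.0123457 + 0.0362812 + 0.0161250 + 0.0251953 + 0.0227387 + 0.0106450 = 0.1485261.
So 1/D = 6.73282, i.e. 6.733 to 3 decimal places.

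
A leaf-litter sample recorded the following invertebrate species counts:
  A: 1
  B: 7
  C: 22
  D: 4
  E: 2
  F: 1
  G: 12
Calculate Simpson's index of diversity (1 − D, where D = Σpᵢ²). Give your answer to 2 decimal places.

0.71

Total N = 1+7+22+4+2+1+12 = 49, so the proportions are 0.0204, 0.1429, 0.449, 0.0816, 0.0408, 0.0204, 0.2449 (working shown to 4 dp, full precision carried).
D = 0.0204² + 0.1429² + 0.449² + 0.0816² + 0.0408² + 0.0204² + 0.2449² = 0.0004 + 0.0204 + 0.2016 + 0.0067 + 0.0017 + 0.0004 + 0.0600 = 0.2911.
So 1 − D = 0.7089, i.e. 0.71 to 2 decimal places.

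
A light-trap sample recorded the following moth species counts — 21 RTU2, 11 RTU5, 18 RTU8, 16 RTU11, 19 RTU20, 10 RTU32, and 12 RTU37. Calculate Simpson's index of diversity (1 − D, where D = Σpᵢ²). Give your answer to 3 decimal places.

Total N = 21+11+18+16+19+10+12 = 107, so the proportions are 0.19626, 0.1028, 0.16822, 0.14953, 0.17757, 0.09346, 0.11215 (working shown to 5 dp, full precision carried).
D = 0.19626² + 0.1028² + 0.16822² + 0.14953² + 0.17757² + 0.09346² + 0.11215² = 0.03852 + 0.01057 + 0.02830 + 0.02236 + 0.03153 + 0.00873 + 0.01258 = 0.15259.
So 1 − D = 0.84741, i.e. 0.847 to 3 decimal places.

0.847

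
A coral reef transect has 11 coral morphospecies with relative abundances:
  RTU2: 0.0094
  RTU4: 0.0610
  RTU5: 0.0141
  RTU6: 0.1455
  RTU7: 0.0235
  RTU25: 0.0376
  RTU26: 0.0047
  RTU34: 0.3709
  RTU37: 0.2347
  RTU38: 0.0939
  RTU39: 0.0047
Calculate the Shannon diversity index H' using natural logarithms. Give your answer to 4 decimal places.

1.7471

Each pᵢ ln pᵢ term (working shown to 6 dp, full precision carried): 0.0094×(-4.667046)=-0.043870, 0.061×(-2.796881)=-0.170610, 0.0141×(-4.261580)=-0.060088, 0.1455×(-1.927579)=-0.280463, 0.0235×(-3.750755)=-0.088143, 0.0376×(-3.280751)=-0.123356, 0.0047×(-5.360193)=-0.025193, 0.3709×(-0.991823)=-0.367867, 0.2347×(-1.449447)=-0.340185, 0.0939×(-2.365525)=-0.222123, 0.0047×(-5.360193)=-0.025193.
Sum = -1.747091, so H' = 1.7471.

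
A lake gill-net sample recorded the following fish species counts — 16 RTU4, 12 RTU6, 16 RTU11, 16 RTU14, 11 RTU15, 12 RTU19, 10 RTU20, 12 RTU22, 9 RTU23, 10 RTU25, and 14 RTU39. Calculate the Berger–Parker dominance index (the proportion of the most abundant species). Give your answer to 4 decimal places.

0.1159

Total N = 16+12+16+16+11+12+10+12+9+10+14 = 138, so the proportions are 0.115942, 0.086957, 0.115942, 0.115942, 0.07971, 0.086957, 0.072464, 0.086957, 0.065217, 0.072464, 0.101449 (working shown to 6 dp, full precision carried).
The largest proportion is 0.115942, i.e. d = 0.1159 to 4 decimal places.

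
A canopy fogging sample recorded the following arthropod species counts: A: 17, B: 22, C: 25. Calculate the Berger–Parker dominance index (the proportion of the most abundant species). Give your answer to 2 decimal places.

0.39

Total N = 17+22+25 = 64, so the proportions are 0.2656, 0.3438, 0.3906 (working shown to 4 dp, full precision carried).
The largest proportion is 0.3906, i.e. d = 0.39 to 2 decimal places.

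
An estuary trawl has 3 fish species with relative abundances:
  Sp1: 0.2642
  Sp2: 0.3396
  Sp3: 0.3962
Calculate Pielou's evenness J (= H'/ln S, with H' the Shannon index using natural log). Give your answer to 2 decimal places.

0.99

H' = −Σ pᵢ ln pᵢ = −((-0.3517) + (-0.3668) + (-0.3668)) = 1.0852 (working shown to 4 dp, full precision carried).
With S = 3 species, ln S = 1.0986, so J = 1.0852/1.0986 = 0.9878, i.e. 0.99 to 2 decimal places.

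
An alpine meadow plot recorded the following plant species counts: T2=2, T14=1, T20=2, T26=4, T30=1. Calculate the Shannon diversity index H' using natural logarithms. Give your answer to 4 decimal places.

Total N = 2+1+2+4+1 = 10, so the proportions are 0.2, 0.1, 0.2, 0.4, 0.1 (working shown to 6 dp, full precision carried).
Each pᵢ ln pᵢ term: 0.2×(-1.609438)=-0.321888, 0.1×(-2.302585)=-0.230259, 0.2×(-1.609438)=-0.321888, 0.4×(-0.916291)=-0.366516, 0.1×(-2.302585)=-0.230259.
Sum = -1.470808, so H' = 1.4708.

1.4708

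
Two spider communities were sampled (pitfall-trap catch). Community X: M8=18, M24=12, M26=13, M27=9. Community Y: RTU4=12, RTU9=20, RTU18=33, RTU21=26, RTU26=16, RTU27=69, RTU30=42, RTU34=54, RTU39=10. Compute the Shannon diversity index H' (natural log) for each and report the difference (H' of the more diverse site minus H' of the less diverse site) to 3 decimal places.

0.663

Community X: N=52, proportions 0.346154, 0.230769, 0.25, 0.173077, giving H' = 1.355764 (working shown to 6 dp, full precision carried).
Community Y: N=282, proportions 0.042553, 0.070922, 0.117021, 0.092199, 0.056738, 0.244681, 0.148936, 0.191489, 0.035461, giving H' = 2.018656.
Difference = |1.355764 − 2.018656| = 0.662892, i.e. 0.663 to 3 decimal places.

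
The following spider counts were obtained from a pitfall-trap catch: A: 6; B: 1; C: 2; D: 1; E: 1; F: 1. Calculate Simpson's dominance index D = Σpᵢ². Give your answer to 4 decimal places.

Total N = 6+1+2+1+1+1 = 12, so the proportions are 0.5, 0.083333, 0.166667, 0.083333, 0.083333, 0.083333 (working shown to 6 dp, full precision carried).
D = 0.5² + 0.083333² + 0.166667² + 0.083333² + 0.083333² + 0.083333² = 0.250000 + 0.006944 + 0.027778 + 0.006944 + 0.006944 + 0.006944 = 0.305556.
To 4 decimal places, D = 0.3056.

0.3056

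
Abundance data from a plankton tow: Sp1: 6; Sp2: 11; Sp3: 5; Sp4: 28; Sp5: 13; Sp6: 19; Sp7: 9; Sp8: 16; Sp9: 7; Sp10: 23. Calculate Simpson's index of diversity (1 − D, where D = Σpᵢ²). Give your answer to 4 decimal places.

Total N = 6+11+5+28+13+19+9+16+7+23 = 137, so the proportions are 0.043796, 0.080292, 0.036496, 0.20438, 0.094891, 0.138686, 0.065693, 0.116788, 0.051095, 0.167883 (working shown to 6 dp, full precision carried).
D = 0.043796² + 0.080292² + 0.036496² + 0.20438² + 0.094891² + 0.138686² + 0.065693² + 0.116788² + 0.051095² + 0.167883² = 0.001918 + 0.006447 + 0.001332 + 0.041771 + 0.009004 + 0.019234 + 0.004316 + 0.013640 + 0.002611 + 0.028185 = 0.128456.
So 1 − D = 0.871544, i.e. 0.8715 to 4 decimal places.

0.8715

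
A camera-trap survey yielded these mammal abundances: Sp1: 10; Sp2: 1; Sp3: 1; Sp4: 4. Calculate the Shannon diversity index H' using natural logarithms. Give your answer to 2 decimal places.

0.99

Total N = 10+1+1+4 = 16, so the proportions are 0.625, 0.0625, 0.0625, 0.25 (working shown to 4 dp, full precision carried).
Each pᵢ ln pᵢ term: 0.625×(-0.4700)=-0.2938, 0.0625×(-2.7726)=-0.1733, 0.0625×(-2.7726)=-0.1733, 0.25×(-1.3863)=-0.3466.
Sum = -0.9869, so H' = 0.99.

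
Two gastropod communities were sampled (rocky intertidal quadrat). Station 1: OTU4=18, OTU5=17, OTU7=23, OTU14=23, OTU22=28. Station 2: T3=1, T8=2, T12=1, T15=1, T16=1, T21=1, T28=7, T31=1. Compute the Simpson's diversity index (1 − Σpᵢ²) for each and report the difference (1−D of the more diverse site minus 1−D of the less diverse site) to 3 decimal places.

Station 1: N=109, proportions 0.16514, 0.15596, 0.21101, 0.21101, 0.25688, giving 1−D = 0.79337 (working shown to 5 dp, full precision carried).
Station 2: N=15, proportions 0.06667, 0.13333, 0.06667, 0.06667, 0.06667, 0.06667, 0.46667, 0.06667, giving 1−D = 0.73778.
Difference = |0.79337 − 0.73778| = 0.05559, i.e. 0.056 to 3 decimal places.

0.056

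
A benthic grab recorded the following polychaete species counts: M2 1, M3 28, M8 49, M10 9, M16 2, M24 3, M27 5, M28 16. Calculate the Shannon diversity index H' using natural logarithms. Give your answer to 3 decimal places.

Total N = 1+28+49+9+2+3+5+16 = 113, so the proportions are 0.00885, 0.24779, 0.43363, 0.07965, 0.0177, 0.02655, 0.04425, 0.14159 (working shown to 5 dp, full precision carried).
Each pᵢ ln pᵢ term: 0.00885×(-4.72739)=-0.04184, 0.24779×(-1.39518)=-0.34571, 0.43363×(-0.83557)=-0.36233, 0.07965×(-2.53016)=-0.20152, 0.0177×(-4.03424)=-0.07140, 0.02655×(-3.62878)=-0.09634, 0.04425×(-3.11795)=-0.13796, 0.14159×(-1.95480)=-0.27679.
Sum = -1.53388, so H' = 1.534.

1.534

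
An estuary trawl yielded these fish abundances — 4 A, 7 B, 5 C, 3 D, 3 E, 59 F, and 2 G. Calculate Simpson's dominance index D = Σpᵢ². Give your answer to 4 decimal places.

Total N = 4+7+5+3+3+59+2 = 83, so the proportions are 0.048193, 0.084337, 0.060241, 0.036145, 0.036145, 0.710843, 0.024096 (working shown to 6 dp, full precision carried).
D = 0.048193² + 0.084337² + 0.060241² + 0.036145² + 0.036145² + 0.710843² + 0.024096² = 0.002323 + 0.007113 + 0.003629 + 0.001306 + 0.001306 + 0.505298 + 0.000581 = 0.521556.
To 4 decimal places, D = 0.5216.

0.5216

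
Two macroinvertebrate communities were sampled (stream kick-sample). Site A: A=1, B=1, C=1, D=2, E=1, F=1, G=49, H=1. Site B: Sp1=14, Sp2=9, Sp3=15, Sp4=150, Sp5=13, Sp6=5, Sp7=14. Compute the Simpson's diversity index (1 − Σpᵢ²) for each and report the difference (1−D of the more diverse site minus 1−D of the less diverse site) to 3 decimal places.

0.259

Site A: N=57, proportions 0.0175439, 0.0175439, 0.0175439, 0.0350877, 0.0175439, 0.0175439, 0.8596491, 0.0175439, giving 1−D = 0.2579255 (working shown to 7 dp, full precision carried).
Site B: N=220, proportions 0.0636364, 0.0409091, 0.0681818, 0.6818182, 0.0590909, 0.0227273, 0.0636364, giving 1−D = 0.5166942.
Difference = |0.2579255 − 0.5166942| = 0.2587687, i.e. 0.259 to 3 decimal places.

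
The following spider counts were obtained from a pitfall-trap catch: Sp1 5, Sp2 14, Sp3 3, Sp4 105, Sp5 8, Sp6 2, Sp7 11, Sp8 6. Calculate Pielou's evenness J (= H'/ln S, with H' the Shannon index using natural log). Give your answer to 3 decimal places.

Total N = 5+14+3+105+8+2+11+6 = 154, so the proportions are 0.03247, 0.09091, 0.01948, 0.68182, 0.05195, 0.01299, 0.07143, 0.03896 (working shown to 5 dp, full precision carried).
H' = −Σ pᵢ ln pᵢ = −((-0.11128) + (-0.21799) + (-0.07672) + (-0.26113) + (-0.15364) + (-0.05641) + (-0.18850) + (-0.12644)) = 1.19212.
With S = 8 species, ln S = 2.07944, so J = 1.19212/2.07944 = 0.57329, i.e. 0.573 to 3 decimal places.

0.573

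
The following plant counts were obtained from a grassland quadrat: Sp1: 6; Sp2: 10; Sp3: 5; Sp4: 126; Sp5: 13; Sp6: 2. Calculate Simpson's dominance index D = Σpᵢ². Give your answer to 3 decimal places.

0.618

Total N = 6+10+5+126+13+2 = 162, so the proportions are 0.03704, 0.06173, 0.03086, 0.77778, 0.08025, 0.01235 (working shown to 5 dp, full precision carried).
D = 0.03704² + 0.06173² + 0.03086² + 0.77778² + 0.08025² + 0.01235² = 0.00137 + 0.00381 + 0.00095 + 0.60494 + 0.00644 + 0.00015 = 0.61766.
To 3 decimal places, D = 0.618.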